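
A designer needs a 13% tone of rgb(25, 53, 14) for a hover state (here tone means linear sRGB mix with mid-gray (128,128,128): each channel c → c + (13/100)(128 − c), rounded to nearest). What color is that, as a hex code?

#263F1D

Per channel, c → c + 0.13(128 − c):
  R: 25 + 0.13×(128−25) = 25 + 13.39 = 38.39 → 38
  G: 53 + 9.75 = 62.75 → 63
  B: 14 + 0.13×(128−14) = 14 + 14.82 = 28.82 → 29
rgb(38, 63, 29) = #263F1D.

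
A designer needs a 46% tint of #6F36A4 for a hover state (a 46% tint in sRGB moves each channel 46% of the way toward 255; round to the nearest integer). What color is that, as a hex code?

#B192CE

#6F36A4 is rgb(111, 54, 164).
Per channel, c → c + 0.46(255 − c):
  R: 111 + 66.24 = 177.24 → 177
  G: 54 + 0.46×(255−54) = 54 + 92.46 = 146.46 → 146
  B: 164 + 41.86 = 205.86 → 206
rgb(177, 146, 206) = #B192CE.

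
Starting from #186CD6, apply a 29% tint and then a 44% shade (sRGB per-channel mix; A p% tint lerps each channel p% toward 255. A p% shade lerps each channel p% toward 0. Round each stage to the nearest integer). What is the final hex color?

#186CD6 is rgb(24, 108, 214).
Lerp each channel 29% toward 255:
  R: 24 + 0.29×(255−24) = 24 + 66.99 = 90.99 → 91
  G: 108 + 0.29×(255−108) = 108 + 42.63 = 150.63 → 151
  B: 214 + 11.89 = 225.89 → 226
After the tint: rgb(91, 151, 226) = #5B97E2.
A 44% shade moves each channel 44% toward 0:
  R: 91 + 0.44×(0−91) = 91 − 40.04 = 50.96 → 51
  G: 151 + 0.44×(0−151) = 151 − 66.44 = 84.56 → 85
  B: 226 + 0.44×(0−226) = 226 − 99.44 = 126.56 → 127
rgb(51, 85, 127) = #33557F.

#33557F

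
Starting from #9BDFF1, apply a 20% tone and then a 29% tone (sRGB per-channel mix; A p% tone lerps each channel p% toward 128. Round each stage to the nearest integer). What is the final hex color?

#90B6C0

#9BDFF1 is rgb(155, 223, 241).
Lerp each channel 20% toward 128:
  R: 155 + 0.2×(128−155) = 155 − 5.4 = 149.6 → 150
  G: 223 − 19 = 204 → 204
  B: 241 + 0.2×(128−241) = 241 − 22.6 = 218.4 → 218
After the tone: rgb(150, 204, 218) = #96CCDA.
Per channel, c → c + 0.29(128 − c):
  R: 150 + 0.29×(128−150) = 150 − 6.38 = 143.62 → 144
  G: 204 − 22.04 = 181.96 → 182
  B: 218 + 0.29×(128−218) = 218 − 26.1 = 191.9 → 192
rgb(144, 182, 192) = #90B6C0.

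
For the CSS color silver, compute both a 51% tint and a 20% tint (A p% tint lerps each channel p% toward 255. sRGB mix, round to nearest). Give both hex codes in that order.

CSS silver is rgb(192, 192, 192).
51% tint:
  R: 192 + 32.13 = 224.13 → 224
  G: 192 + 0.51×(255−192) = 192 + 32.13 = 224.13 → 224
  B: 192 + 0.51×(255−192) = 192 + 32.13 = 224.13 → 224
  → #E0E0E0
20% tint:
  R: 192 + 12.6 = 204.6 → 205
  G: 192 + 12.6 = 204.6 → 205
  B: 192 + 0.2×(255−192) = 192 + 12.6 = 204.6 → 205
  → #CDCDCD

#E0E0E0, #CDCDCD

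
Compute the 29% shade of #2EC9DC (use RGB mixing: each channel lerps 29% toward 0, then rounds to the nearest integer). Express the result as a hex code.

#2EC9DC is rgb(46, 201, 220).
Lerp each channel 29% toward 0:
  R: 46 − 13.34 = 32.66 → 33
  G: 201 − 58.29 = 142.71 → 143
  B: 220 − 63.8 = 156.2 → 156
rgb(33, 143, 156) = #218F9C.

#218F9C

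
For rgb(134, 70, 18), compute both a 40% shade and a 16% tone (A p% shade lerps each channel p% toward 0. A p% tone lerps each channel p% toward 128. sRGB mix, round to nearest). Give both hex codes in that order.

40% shade:
  R: 134 + 0.4×(0−134) = 134 − 53.6 = 80.4 → 80
  G: 70 − 28 = 42 → 42
  B: 18 + 0.4×(0−18) = 18 − 7.2 = 10.8 → 11
  → #502a0b
16% tone:
  R: 134 + 0.16×(128−134) = 134 − 0.96 = 133.04 → 133
  G: 70 + 9.28 = 79.28 → 79
  B: 18 + 0.16×(128−18) = 18 + 17.6 = 35.6 → 36
  → #854f24

#502a0b, #854f24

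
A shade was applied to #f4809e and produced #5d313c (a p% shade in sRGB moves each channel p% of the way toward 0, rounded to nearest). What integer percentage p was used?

#f4809e is rgb(244, 128, 158); #5d313c is rgb(93, 49, 60).
On the R channel (widest range): 93 ≈ 244 + (p/100)(0 − 244), so p ≈ 100×(93 − 244)/(0 − 244) = -15100/-244 = 61.89.
p = 62 reproduces all three channels after rounding.

62%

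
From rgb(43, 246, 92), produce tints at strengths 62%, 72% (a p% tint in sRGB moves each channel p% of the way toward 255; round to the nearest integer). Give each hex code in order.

#AEFCC1, #C4FCD1

62%: (43 + 131.44 = 174.44→174, 246 + 5.58 = 251.58→252, 92 + 101.06 = 193.06→193) → #AEFCC1
72%: (43 + 152.64 = 195.64→196, 246 + 6.48 = 252.48→252, 92 + 117.36 = 209.36→209) → #C4FCD1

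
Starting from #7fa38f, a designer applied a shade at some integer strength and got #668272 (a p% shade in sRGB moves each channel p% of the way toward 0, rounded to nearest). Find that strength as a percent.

20%

#7fa38f is rgb(127, 163, 143); #668272 is rgb(102, 130, 114).
On the G channel (widest range): 130 ≈ 163 + (p/100)(0 − 163), so p ≈ 100×(130 − 163)/(0 − 163) = -3300/-163 = 20.25.
p = 20 reproduces all three channels after rounding.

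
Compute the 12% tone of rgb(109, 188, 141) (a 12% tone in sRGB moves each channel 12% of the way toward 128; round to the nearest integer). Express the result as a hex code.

A 12% tone moves each channel 12% toward 128:
  R: 109 + 2.28 = 111.28 → 111
  G: 188 − 7.2 = 180.8 → 181
  B: 141 − 1.56 = 139.44 → 139
rgb(111, 181, 139) = #6fb58b.

#6fb58b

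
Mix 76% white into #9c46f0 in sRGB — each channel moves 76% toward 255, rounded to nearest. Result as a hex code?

#e7d3fb

#9c46f0 is rgb(156, 70, 240).
A 76% tint moves each channel 76% toward 255:
  R: 156 + 0.76×(255−156) = 156 + 75.24 = 231.24 → 231
  G: 70 + 140.6 = 210.6 → 211
  B: 240 + 0.76×(255−240) = 240 + 11.4 = 251.4 → 251
rgb(231, 211, 251) = #e7d3fb.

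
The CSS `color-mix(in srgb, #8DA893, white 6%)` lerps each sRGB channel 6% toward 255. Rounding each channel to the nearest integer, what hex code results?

#94AD99

#8DA893 is rgb(141, 168, 147).
Per channel, c → c + 0.06(255 − c):
  R: 141 + 0.06×(255−141) = 141 + 6.84 = 147.84 → 148
  G: 168 + 0.06×(255−168) = 168 + 5.22 = 173.22 → 173
  B: 147 + 6.48 = 153.48 → 153
rgb(148, 173, 153) = #94AD99.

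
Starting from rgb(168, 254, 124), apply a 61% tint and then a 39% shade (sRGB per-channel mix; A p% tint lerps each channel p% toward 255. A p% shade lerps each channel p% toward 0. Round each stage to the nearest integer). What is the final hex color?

Lerp each channel 61% toward 255:
  R: 168 + 0.61×(255−168) = 168 + 53.07 = 221.07 → 221
  G: 254 + 0.61×(255−254) = 254 + 0.61 = 254.61 → 255
  B: 124 + 0.61×(255−124) = 124 + 79.91 = 203.91 → 204
After the tint: rgb(221, 255, 204) = #DDFFCC.
A 39% shade moves each channel 39% toward 0:
  R: 221 + 0.39×(0−221) = 221 − 86.19 = 134.81 → 135
  G: 255 + 0.39×(0−255) = 255 − 99.45 = 155.55 → 156
  B: 204 − 79.56 = 124.44 → 124
rgb(135, 156, 124) = #879C7C.

#879C7C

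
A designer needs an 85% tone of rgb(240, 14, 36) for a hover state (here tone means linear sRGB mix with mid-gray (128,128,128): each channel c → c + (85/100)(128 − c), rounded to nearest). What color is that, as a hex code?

#916F72

Per channel, c → c + 0.85(128 − c):
  R: 240 + 0.85×(128−240) = 240 − 95.2 = 144.8 → 145
  G: 14 + 96.9 = 110.9 → 111
  B: 36 + 78.2 = 114.2 → 114
rgb(145, 111, 114) = #916F72.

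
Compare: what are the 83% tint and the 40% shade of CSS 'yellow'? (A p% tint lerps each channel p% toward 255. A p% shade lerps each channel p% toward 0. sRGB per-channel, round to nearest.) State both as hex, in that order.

CSS yellow is rgb(255, 255, 0).
83% tint:
  R: 255 + 0 = 255 → 255
  G: 255 + 0 = 255 → 255
  B: 0 + 211.65 = 211.65 → 212
  → #FFFFD4
40% shade:
  R: 255 − 102 = 153 → 153
  G: 255 + 0.4×(0−255) = 255 − 102 = 153 → 153
  B: 0 + 0 = 0 → 0
  → #999900

#FFFFD4, #999900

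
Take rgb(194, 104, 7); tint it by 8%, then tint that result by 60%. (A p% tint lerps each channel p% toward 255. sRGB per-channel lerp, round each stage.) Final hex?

#e9c7a4

Lerp each channel 8% toward 255:
  R: 194 + 4.88 = 198.88 → 199
  G: 104 + 0.08×(255−104) = 104 + 12.08 = 116.08 → 116
  B: 7 + 0.08×(255−7) = 7 + 19.84 = 26.84 → 27
After the tint: rgb(199, 116, 27) = #c7741b.
Lerp each channel 60% toward 255:
  R: 199 + 33.6 = 232.6 → 233
  G: 116 + 83.4 = 199.4 → 199
  B: 27 + 136.8 = 163.8 → 164
rgb(233, 199, 164) = #e9c7a4.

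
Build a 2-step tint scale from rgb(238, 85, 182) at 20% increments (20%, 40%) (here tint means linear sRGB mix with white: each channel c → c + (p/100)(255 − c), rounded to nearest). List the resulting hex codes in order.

20%: (238 + 3.4 = 241.4→241, 85 + 34 = 119→119, 182 + 14.6 = 196.6→197) → #F177C5
40%: (238 + 6.8 = 244.8→245, 85 + 68 = 153→153, 182 + 29.2 = 211.2→211) → #F599D3

#F177C5, #F599D3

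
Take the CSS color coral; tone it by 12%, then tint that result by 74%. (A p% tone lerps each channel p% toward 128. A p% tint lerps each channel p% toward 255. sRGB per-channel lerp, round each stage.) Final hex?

#FBDED3

CSS coral is rgb(255, 127, 80).
A 12% tone moves each channel 12% toward 128:
  R: 255 − 15.24 = 239.76 → 240
  G: 127 + 0.12×(128−127) = 127 + 0.12 = 127.12 → 127
  B: 80 + 0.12×(128−80) = 80 + 5.76 = 85.76 → 86
After the tone: rgb(240, 127, 86) = #F07F56.
Lerp each channel 74% toward 255:
  R: 240 + 0.74×(255−240) = 240 + 11.1 = 251.1 → 251
  G: 127 + 94.72 = 221.72 → 222
  B: 86 + 0.74×(255−86) = 86 + 125.06 = 211.06 → 211
rgb(251, 222, 211) = #FBDED3.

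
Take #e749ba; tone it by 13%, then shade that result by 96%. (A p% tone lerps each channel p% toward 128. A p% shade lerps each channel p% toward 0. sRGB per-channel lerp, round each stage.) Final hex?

#e749ba is rgb(231, 73, 186).
A 13% tone moves each channel 13% toward 128:
  R: 231 + 0.13×(128−231) = 231 − 13.39 = 217.61 → 218
  G: 73 + 7.15 = 80.15 → 80
  B: 186 − 7.54 = 178.46 → 178
After the tone: rgb(218, 80, 178) = #da50b2.
A 96% shade moves each channel 96% toward 0:
  R: 218 − 209.28 = 8.72 → 9
  G: 80 + 0.96×(0−80) = 80 − 76.8 = 3.2 → 3
  B: 178 + 0.96×(0−178) = 178 − 170.88 = 7.12 → 7
rgb(9, 3, 7) = #090307.

#090307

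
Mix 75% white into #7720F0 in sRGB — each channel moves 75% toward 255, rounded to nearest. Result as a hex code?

#DDC7FB

#7720F0 is rgb(119, 32, 240).
A 75% tint moves each channel 75% toward 255:
  R: 119 + 0.75×(255−119) = 119 + 102 = 221 → 221
  G: 32 + 0.75×(255−32) = 32 + 167.25 = 199.25 → 199
  B: 240 + 0.75×(255−240) = 240 + 11.25 = 251.25 → 251
rgb(221, 199, 251) = #DDC7FB.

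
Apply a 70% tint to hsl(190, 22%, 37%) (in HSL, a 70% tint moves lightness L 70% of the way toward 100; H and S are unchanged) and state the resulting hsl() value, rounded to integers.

L moves 70% from 37 toward 100: 37 + 44.1 = 81.1 → 81.
H and S are unchanged.

hsl(190, 22%, 81%)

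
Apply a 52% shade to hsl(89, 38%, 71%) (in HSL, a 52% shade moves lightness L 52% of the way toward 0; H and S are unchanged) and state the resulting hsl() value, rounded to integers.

L moves 52% from 71 toward 0: 71 − 36.92 = 34.08 → 34.
H and S are unchanged.

hsl(89, 38%, 34%)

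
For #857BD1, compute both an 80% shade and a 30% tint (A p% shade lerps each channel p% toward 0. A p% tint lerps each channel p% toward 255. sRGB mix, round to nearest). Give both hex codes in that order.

#857BD1 is rgb(133, 123, 209).
80% shade:
  R: 133 − 106.4 = 26.6 → 27
  G: 123 + 0.8×(0−123) = 123 − 98.4 = 24.6 → 25
  B: 209 − 167.2 = 41.8 → 42
  → #1B192A
30% tint:
  R: 133 + 0.3×(255−133) = 133 + 36.6 = 169.6 → 170
  G: 123 + 0.3×(255−123) = 123 + 39.6 = 162.6 → 163
  B: 209 + 0.3×(255−209) = 209 + 13.8 = 222.8 → 223
  → #AAA3DF

#1B192A, #AAA3DF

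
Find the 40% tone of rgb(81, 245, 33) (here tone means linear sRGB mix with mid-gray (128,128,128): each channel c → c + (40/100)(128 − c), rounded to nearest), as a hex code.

A 40% tone moves each channel 40% toward 128:
  R: 81 + 0.4×(128−81) = 81 + 18.8 = 99.8 → 100
  G: 245 − 46.8 = 198.2 → 198
  B: 33 + 38 = 71 → 71
rgb(100, 198, 71) = #64c647.

#64c647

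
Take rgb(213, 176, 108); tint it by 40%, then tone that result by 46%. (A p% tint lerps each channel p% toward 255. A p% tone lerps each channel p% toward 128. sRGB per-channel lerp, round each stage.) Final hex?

#B7AB95

Lerp each channel 40% toward 255:
  R: 213 + 0.4×(255−213) = 213 + 16.8 = 229.8 → 230
  G: 176 + 0.4×(255−176) = 176 + 31.6 = 207.6 → 208
  B: 108 + 0.4×(255−108) = 108 + 58.8 = 166.8 → 167
After the tint: rgb(230, 208, 167) = #E6D0A7.
Per channel, c → c + 0.46(128 − c):
  R: 230 + 0.46×(128−230) = 230 − 46.92 = 183.08 → 183
  G: 208 + 0.46×(128−208) = 208 − 36.8 = 171.2 → 171
  B: 167 + 0.46×(128−167) = 167 − 17.94 = 149.06 → 149
rgb(183, 171, 149) = #B7AB95.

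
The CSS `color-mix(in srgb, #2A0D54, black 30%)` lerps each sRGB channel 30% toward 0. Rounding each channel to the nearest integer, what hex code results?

#1D093B

#2A0D54 is rgb(42, 13, 84).
Lerp each channel 30% toward 0:
  R: 42 + 0.3×(0−42) = 42 − 12.6 = 29.4 → 29
  G: 13 + 0.3×(0−13) = 13 − 3.9 = 9.1 → 9
  B: 84 − 25.2 = 58.8 → 59
rgb(29, 9, 59) = #1D093B.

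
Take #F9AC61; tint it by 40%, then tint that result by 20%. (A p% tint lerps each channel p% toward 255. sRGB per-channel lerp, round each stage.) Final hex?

#F9AC61 is rgb(249, 172, 97).
Lerp each channel 40% toward 255:
  R: 249 + 0.4×(255−249) = 249 + 2.4 = 251.4 → 251
  G: 172 + 33.2 = 205.2 → 205
  B: 97 + 63.2 = 160.2 → 160
After the tint: rgb(251, 205, 160) = #FBCDA0.
A 20% tint moves each channel 20% toward 255:
  R: 251 + 0.8 = 251.8 → 252
  G: 205 + 10 = 215 → 215
  B: 160 + 19 = 179 → 179
rgb(252, 215, 179) = #FCD7B3.

#FCD7B3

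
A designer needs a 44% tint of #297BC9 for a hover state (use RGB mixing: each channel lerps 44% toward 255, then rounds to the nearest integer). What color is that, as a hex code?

#87B5E1

#297BC9 is rgb(41, 123, 201).
A 44% tint moves each channel 44% toward 255:
  R: 41 + 0.44×(255−41) = 41 + 94.16 = 135.16 → 135
  G: 123 + 58.08 = 181.08 → 181
  B: 201 + 0.44×(255−201) = 201 + 23.76 = 224.76 → 225
rgb(135, 181, 225) = #87B5E1.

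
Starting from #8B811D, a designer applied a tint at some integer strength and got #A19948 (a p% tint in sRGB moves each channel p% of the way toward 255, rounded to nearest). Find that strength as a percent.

19%

#8B811D is rgb(139, 129, 29); #A19948 is rgb(161, 153, 72).
On the B channel (widest range): 72 ≈ 29 + (p/100)(255 − 29), so p ≈ 100×(72 − 29)/(255 − 29) = 4300/226 = 19.03.
p = 19 reproduces all three channels after rounding.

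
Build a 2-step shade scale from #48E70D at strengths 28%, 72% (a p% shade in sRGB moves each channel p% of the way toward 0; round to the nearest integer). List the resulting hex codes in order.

#34A609, #144104

#48E70D is rgb(72, 231, 13).
28%: (72 − 20.16 = 51.84→52, 231 − 64.68 = 166.32→166, 13 − 3.64 = 9.36→9) → #34A609
72%: (72 − 51.84 = 20.16→20, 231 − 166.32 = 64.68→65, 13 − 9.36 = 3.64→4) → #144104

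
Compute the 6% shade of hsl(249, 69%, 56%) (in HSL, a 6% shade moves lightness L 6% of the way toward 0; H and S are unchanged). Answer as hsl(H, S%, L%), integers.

L moves 6% from 56 toward 0: 56 − 3.36 = 52.64 → 53.
H and S are unchanged.

hsl(249, 69%, 53%)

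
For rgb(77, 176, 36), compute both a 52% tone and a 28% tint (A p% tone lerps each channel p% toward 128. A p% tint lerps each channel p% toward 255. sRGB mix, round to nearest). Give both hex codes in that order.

#689754, #7FC661

52% tone:
  R: 77 + 0.52×(128−77) = 77 + 26.52 = 103.52 → 104
  G: 176 + 0.52×(128−176) = 176 − 24.96 = 151.04 → 151
  B: 36 + 47.84 = 83.84 → 84
  → #689754
28% tint:
  R: 77 + 0.28×(255−77) = 77 + 49.84 = 126.84 → 127
  G: 176 + 0.28×(255−176) = 176 + 22.12 = 198.12 → 198
  B: 36 + 0.28×(255−36) = 36 + 61.32 = 97.32 → 97
  → #7FC661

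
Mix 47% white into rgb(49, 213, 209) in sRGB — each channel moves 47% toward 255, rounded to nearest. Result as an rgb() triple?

A 47% tint moves each channel 47% toward 255:
  R: 49 + 0.47×(255−49) = 49 + 96.82 = 145.82 → 146
  G: 213 + 0.47×(255−213) = 213 + 19.74 = 232.74 → 233
  B: 209 + 0.47×(255−209) = 209 + 21.62 = 230.62 → 231

rgb(146, 233, 231)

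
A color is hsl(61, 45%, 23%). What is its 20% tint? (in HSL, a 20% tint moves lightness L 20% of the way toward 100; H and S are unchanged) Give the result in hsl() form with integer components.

hsl(61, 45%, 38%)

L moves 20% from 23 toward 100: 23 + 15.4 = 38.4 → 38.
H and S are unchanged.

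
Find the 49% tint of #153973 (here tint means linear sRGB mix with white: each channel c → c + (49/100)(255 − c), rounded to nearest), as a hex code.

#153973 is rgb(21, 57, 115).
Lerp each channel 49% toward 255:
  R: 21 + 0.49×(255−21) = 21 + 114.66 = 135.66 → 136
  G: 57 + 0.49×(255−57) = 57 + 97.02 = 154.02 → 154
  B: 115 + 68.6 = 183.6 → 184
rgb(136, 154, 184) = #889ab8.

#889ab8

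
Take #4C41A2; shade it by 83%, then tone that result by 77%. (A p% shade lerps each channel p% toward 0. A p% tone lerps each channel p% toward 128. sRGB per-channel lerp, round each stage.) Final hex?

#4C41A2 is rgb(76, 65, 162).
Lerp each channel 83% toward 0:
  R: 76 + 0.83×(0−76) = 76 − 63.08 = 12.92 → 13
  G: 65 − 53.95 = 11.05 → 11
  B: 162 + 0.83×(0−162) = 162 − 134.46 = 27.54 → 28
After the shade: rgb(13, 11, 28) = #0D0B1C.
Per channel, c → c + 0.77(128 − c):
  R: 13 + 88.55 = 101.55 → 102
  G: 11 + 0.77×(128−11) = 11 + 90.09 = 101.09 → 101
  B: 28 + 0.77×(128−28) = 28 + 77 = 105 → 105
rgb(102, 101, 105) = #666569.

#666569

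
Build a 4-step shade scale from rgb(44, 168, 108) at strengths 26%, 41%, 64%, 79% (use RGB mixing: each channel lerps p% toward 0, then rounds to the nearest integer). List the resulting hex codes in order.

#217C50, #1A6340, #103C27, #092317

26%: (44 − 11.44 = 32.56→33, 168 − 43.68 = 124.32→124, 108 − 28.08 = 79.92→80) → #217C50
41%: (44 − 18.04 = 25.96→26, 168 − 68.88 = 99.12→99, 108 − 44.28 = 63.72→64) → #1A6340
64%: (44 − 28.16 = 15.84→16, 168 − 107.52 = 60.48→60, 108 − 69.12 = 38.88→39) → #103C27
79%: (44 − 34.76 = 9.24→9, 168 − 132.72 = 35.28→35, 108 − 85.32 = 22.68→23) → #092317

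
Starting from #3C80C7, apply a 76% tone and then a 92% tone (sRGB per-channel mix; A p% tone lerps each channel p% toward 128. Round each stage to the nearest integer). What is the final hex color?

#7F8081

#3C80C7 is rgb(60, 128, 199).
Per channel, c → c + 0.76(128 − c):
  R: 60 + 51.68 = 111.68 → 112
  G: 128 + 0.76×(128−128) = 128 + 0 = 128 → 128
  B: 199 + 0.76×(128−199) = 199 − 53.96 = 145.04 → 145
After the tone: rgb(112, 128, 145) = #708091.
Lerp each channel 92% toward 128:
  R: 112 + 0.92×(128−112) = 112 + 14.72 = 126.72 → 127
  G: 128 + 0.92×(128−128) = 128 + 0 = 128 → 128
  B: 145 + 0.92×(128−145) = 145 − 15.64 = 129.36 → 129
rgb(127, 128, 129) = #7F8081.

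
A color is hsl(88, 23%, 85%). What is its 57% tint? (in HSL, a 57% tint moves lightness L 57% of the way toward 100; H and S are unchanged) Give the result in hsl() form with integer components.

hsl(88, 23%, 94%)

L moves 57% from 85 toward 100: 85 + 8.55 = 93.55 → 94.
H and S are unchanged.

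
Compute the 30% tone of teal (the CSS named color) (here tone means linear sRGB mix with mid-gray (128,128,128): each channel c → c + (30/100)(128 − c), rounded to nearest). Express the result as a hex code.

CSS teal is rgb(0, 128, 128).
Per channel, c → c + 0.3(128 − c):
  R: 0 + 0.3×(128−0) = 0 + 38.4 = 38.4 → 38
  G: 128 + 0.3×(128−128) = 128 + 0 = 128 → 128
  B: 128 + 0 = 128 → 128
rgb(38, 128, 128) = #268080.

#268080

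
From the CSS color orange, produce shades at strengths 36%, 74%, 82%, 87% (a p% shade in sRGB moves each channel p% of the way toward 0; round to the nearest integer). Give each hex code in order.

#A36A00, #422B00, #2E1E00, #211500

CSS orange is rgb(255, 165, 0).
36%: (255 − 91.8 = 163.2→163, 165 − 59.4 = 105.6→106, 0→0) → #A36A00
74%: (255 − 188.7 = 66.3→66, 165 − 122.1 = 42.9→43, 0→0) → #422B00
82%: (255 − 209.1 = 45.9→46, 165 − 135.3 = 29.7→30, 0→0) → #2E1E00
87%: (255 − 221.85 = 33.15→33, 165 − 143.55 = 21.45→21, 0→0) → #211500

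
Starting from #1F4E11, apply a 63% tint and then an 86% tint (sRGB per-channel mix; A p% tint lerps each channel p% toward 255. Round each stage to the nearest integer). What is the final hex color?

#F3F6F3

#1F4E11 is rgb(31, 78, 17).
Lerp each channel 63% toward 255:
  R: 31 + 0.63×(255−31) = 31 + 141.12 = 172.12 → 172
  G: 78 + 0.63×(255−78) = 78 + 111.51 = 189.51 → 190
  B: 17 + 0.63×(255−17) = 17 + 149.94 = 166.94 → 167
After the tint: rgb(172, 190, 167) = #ACBEA7.
Lerp each channel 86% toward 255:
  R: 172 + 0.86×(255−172) = 172 + 71.38 = 243.38 → 243
  G: 190 + 55.9 = 245.9 → 246
  B: 167 + 75.68 = 242.68 → 243
rgb(243, 246, 243) = #F3F6F3.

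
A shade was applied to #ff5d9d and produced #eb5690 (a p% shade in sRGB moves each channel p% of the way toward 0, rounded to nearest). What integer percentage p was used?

#ff5d9d is rgb(255, 93, 157); #eb5690 is rgb(235, 86, 144).
On the R channel (widest range): 235 ≈ 255 + (p/100)(0 − 255), so p ≈ 100×(235 − 255)/(0 − 255) = -2000/-255 = 7.84.
p = 8 reproduces all three channels after rounding.

8%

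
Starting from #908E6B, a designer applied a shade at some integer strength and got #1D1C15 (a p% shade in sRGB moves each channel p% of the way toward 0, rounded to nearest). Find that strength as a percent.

#908E6B is rgb(144, 142, 107); #1D1C15 is rgb(29, 28, 21).
On the R channel (widest range): 29 ≈ 144 + (p/100)(0 − 144), so p ≈ 100×(29 − 144)/(0 − 144) = -11500/-144 = 79.86.
p = 80 reproduces all three channels after rounding.

80%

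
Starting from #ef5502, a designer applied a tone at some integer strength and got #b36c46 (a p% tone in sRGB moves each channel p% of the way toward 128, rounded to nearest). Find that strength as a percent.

54%

#ef5502 is rgb(239, 85, 2); #b36c46 is rgb(179, 108, 70).
On the B channel (widest range): 70 ≈ 2 + (p/100)(128 − 2), so p ≈ 100×(70 − 2)/(128 − 2) = 6800/126 = 53.97.
p = 54 reproduces all three channels after rounding.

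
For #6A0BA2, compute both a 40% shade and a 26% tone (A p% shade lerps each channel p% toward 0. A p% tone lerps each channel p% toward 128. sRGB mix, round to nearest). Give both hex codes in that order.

#6A0BA2 is rgb(106, 11, 162).
40% shade:
  R: 106 − 42.4 = 63.6 → 64
  G: 11 + 0.4×(0−11) = 11 − 4.4 = 6.6 → 7
  B: 162 + 0.4×(0−162) = 162 − 64.8 = 97.2 → 97
  → #400761
26% tone:
  R: 106 + 0.26×(128−106) = 106 + 5.72 = 111.72 → 112
  G: 11 + 0.26×(128−11) = 11 + 30.42 = 41.42 → 41
  B: 162 − 8.84 = 153.16 → 153
  → #702999

#400761, #702999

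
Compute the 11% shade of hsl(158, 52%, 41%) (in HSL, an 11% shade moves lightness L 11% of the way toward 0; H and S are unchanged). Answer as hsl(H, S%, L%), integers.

hsl(158, 52%, 36%)

L moves 11% from 41 toward 0: 41 − 4.51 = 36.49 → 36.
H and S are unchanged.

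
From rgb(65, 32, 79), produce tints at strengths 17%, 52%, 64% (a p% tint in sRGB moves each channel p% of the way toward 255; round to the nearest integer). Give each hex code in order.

17%: (65 + 32.3 = 97.3→97, 32 + 37.91 = 69.91→70, 79 + 29.92 = 108.92→109) → #61466d
52%: (65 + 98.8 = 163.8→164, 32 + 115.96 = 147.96→148, 79 + 91.52 = 170.52→171) → #a494ab
64%: (65 + 121.6 = 186.6→187, 32 + 142.72 = 174.72→175, 79 + 112.64 = 191.64→192) → #bbafc0

#61466d, #a494ab, #bbafc0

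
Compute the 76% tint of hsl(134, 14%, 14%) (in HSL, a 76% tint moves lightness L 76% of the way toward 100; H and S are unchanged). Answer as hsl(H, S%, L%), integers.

L moves 76% from 14 toward 100: 14 + 65.36 = 79.36 → 79.
H and S are unchanged.

hsl(134, 14%, 79%)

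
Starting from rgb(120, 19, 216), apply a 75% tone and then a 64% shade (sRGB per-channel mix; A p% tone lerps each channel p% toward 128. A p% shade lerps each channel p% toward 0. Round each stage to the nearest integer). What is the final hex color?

Per channel, c → c + 0.75(128 − c):
  R: 120 + 6 = 126 → 126
  G: 19 + 0.75×(128−19) = 19 + 81.75 = 100.75 → 101
  B: 216 + 0.75×(128−216) = 216 − 66 = 150 → 150
After the tone: rgb(126, 101, 150) = #7E6596.
Per channel, c → c + 0.64(0 − c):
  R: 126 + 0.64×(0−126) = 126 − 80.64 = 45.36 → 45
  G: 101 − 64.64 = 36.36 → 36
  B: 150 + 0.64×(0−150) = 150 − 96 = 54 → 54
rgb(45, 36, 54) = #2D2436.

#2D2436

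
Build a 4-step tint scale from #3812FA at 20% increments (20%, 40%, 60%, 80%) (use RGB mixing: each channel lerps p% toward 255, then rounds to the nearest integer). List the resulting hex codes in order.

#3812FA is rgb(56, 18, 250).
20%: (56 + 39.8 = 95.8→96, 18 + 47.4 = 65.4→65, 250 + 1 = 251→251) → #6041FB
40%: (56 + 79.6 = 135.6→136, 18 + 94.8 = 112.8→113, 250 + 2 = 252→252) → #8871FC
60%: (56 + 119.4 = 175.4→175, 18 + 142.2 = 160.2→160, 250 + 3 = 253→253) → #AFA0FD
80%: (56 + 159.2 = 215.2→215, 18 + 189.6 = 207.6→208, 250 + 4 = 254→254) → #D7D0FE

#6041FB, #8871FC, #AFA0FD, #D7D0FE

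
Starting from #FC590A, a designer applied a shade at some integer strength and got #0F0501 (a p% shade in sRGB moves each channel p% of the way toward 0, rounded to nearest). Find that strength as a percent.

#FC590A is rgb(252, 89, 10); #0F0501 is rgb(15, 5, 1).
On the R channel (widest range): 15 ≈ 252 + (p/100)(0 − 252), so p ≈ 100×(15 − 252)/(0 − 252) = -23700/-252 = 94.05.
p = 94 reproduces all three channels after rounding.

94%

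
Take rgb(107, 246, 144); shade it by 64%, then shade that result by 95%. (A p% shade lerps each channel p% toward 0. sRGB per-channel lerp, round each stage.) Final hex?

#020403

A 64% shade moves each channel 64% toward 0:
  R: 107 − 68.48 = 38.52 → 39
  G: 246 + 0.64×(0−246) = 246 − 157.44 = 88.56 → 89
  B: 144 − 92.16 = 51.84 → 52
After the shade: rgb(39, 89, 52) = #275934.
A 95% shade moves each channel 95% toward 0:
  R: 39 − 37.05 = 1.95 → 2
  G: 89 + 0.95×(0−89) = 89 − 84.55 = 4.45 → 4
  B: 52 − 49.4 = 2.6 → 3
rgb(2, 4, 3) = #020403.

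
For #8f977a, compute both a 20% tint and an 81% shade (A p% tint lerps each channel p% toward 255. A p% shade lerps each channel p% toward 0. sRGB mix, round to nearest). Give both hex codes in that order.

#8f977a is rgb(143, 151, 122).
20% tint:
  R: 143 + 0.2×(255−143) = 143 + 22.4 = 165.4 → 165
  G: 151 + 0.2×(255−151) = 151 + 20.8 = 171.8 → 172
  B: 122 + 0.2×(255−122) = 122 + 26.6 = 148.6 → 149
  → #a5ac95
81% shade:
  R: 143 + 0.81×(0−143) = 143 − 115.83 = 27.17 → 27
  G: 151 + 0.81×(0−151) = 151 − 122.31 = 28.69 → 29
  B: 122 − 98.82 = 23.18 → 23
  → #1b1d17

#a5ac95, #1b1d17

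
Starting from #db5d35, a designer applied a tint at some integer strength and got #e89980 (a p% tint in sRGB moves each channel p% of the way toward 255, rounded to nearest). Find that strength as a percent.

#db5d35 is rgb(219, 93, 53); #e89980 is rgb(232, 153, 128).
On the B channel (widest range): 128 ≈ 53 + (p/100)(255 − 53), so p ≈ 100×(128 − 53)/(255 − 53) = 7500/202 = 37.13.
p = 37 reproduces all three channels after rounding.

37%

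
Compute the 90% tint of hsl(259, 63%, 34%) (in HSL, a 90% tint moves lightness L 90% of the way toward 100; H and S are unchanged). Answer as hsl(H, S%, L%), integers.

hsl(259, 63%, 93%)

L moves 90% from 34 toward 100: 34 + 59.4 = 93.4 → 93.
H and S are unchanged.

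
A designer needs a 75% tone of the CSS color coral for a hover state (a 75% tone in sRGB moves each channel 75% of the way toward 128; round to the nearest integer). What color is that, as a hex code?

#a08074

CSS coral is rgb(255, 127, 80).
A 75% tone moves each channel 75% toward 128:
  R: 255 − 95.25 = 159.75 → 160
  G: 127 + 0.75 = 127.75 → 128
  B: 80 + 36 = 116 → 116
rgb(160, 128, 116) = #a08074.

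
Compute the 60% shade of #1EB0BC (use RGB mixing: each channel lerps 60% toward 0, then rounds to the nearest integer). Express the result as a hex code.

#1EB0BC is rgb(30, 176, 188).
A 60% shade moves each channel 60% toward 0:
  R: 30 − 18 = 12 → 12
  G: 176 + 0.6×(0−176) = 176 − 105.6 = 70.4 → 70
  B: 188 + 0.6×(0−188) = 188 − 112.8 = 75.2 → 75
rgb(12, 70, 75) = #0C464B.

#0C464B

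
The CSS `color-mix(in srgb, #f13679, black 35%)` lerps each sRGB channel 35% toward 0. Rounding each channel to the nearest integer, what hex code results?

#f13679 is rgb(241, 54, 121).
A 35% shade moves each channel 35% toward 0:
  R: 241 + 0.35×(0−241) = 241 − 84.35 = 156.65 → 157
  G: 54 + 0.35×(0−54) = 54 − 18.9 = 35.1 → 35
  B: 121 − 42.35 = 78.65 → 79
rgb(157, 35, 79) = #9d234f.

#9d234f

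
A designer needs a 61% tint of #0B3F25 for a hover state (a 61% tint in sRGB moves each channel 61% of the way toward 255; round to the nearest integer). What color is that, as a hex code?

#A0B4AA

#0B3F25 is rgb(11, 63, 37).
A 61% tint moves each channel 61% toward 255:
  R: 11 + 0.61×(255−11) = 11 + 148.84 = 159.84 → 160
  G: 63 + 0.61×(255−63) = 63 + 117.12 = 180.12 → 180
  B: 37 + 132.98 = 169.98 → 170
rgb(160, 180, 170) = #A0B4AA.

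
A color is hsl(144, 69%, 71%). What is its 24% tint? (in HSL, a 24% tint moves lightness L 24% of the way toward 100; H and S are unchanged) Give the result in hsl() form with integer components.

hsl(144, 69%, 78%)

L moves 24% from 71 toward 100: 71 + 6.96 = 77.96 → 78.
H and S are unchanged.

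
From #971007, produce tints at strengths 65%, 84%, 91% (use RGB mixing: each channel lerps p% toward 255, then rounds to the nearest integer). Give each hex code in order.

#971007 is rgb(151, 16, 7).
65%: (151 + 67.6 = 218.6→219, 16 + 155.35 = 171.35→171, 7 + 161.2 = 168.2→168) → #DBABA8
84%: (151 + 87.36 = 238.36→238, 16 + 200.76 = 216.76→217, 7 + 208.32 = 215.32→215) → #EED9D7
91%: (151 + 94.64 = 245.64→246, 16 + 217.49 = 233.49→233, 7 + 225.68 = 232.68→233) → #F6E9E9

#DBABA8, #EED9D7, #F6E9E9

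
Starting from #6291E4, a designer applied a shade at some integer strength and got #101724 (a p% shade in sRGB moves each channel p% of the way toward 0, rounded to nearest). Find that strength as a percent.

#6291E4 is rgb(98, 145, 228); #101724 is rgb(16, 23, 36).
On the B channel (widest range): 36 ≈ 228 + (p/100)(0 − 228), so p ≈ 100×(36 − 228)/(0 − 228) = -19200/-228 = 84.21.
p = 84 reproduces all three channels after rounding.

84%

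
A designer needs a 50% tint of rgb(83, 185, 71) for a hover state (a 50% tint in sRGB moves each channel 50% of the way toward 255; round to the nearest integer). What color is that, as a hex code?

A 50% tint moves each channel 50% toward 255:
  R: 83 + 0.5×(255−83) = 83 + 86 = 169 → 169
  G: 185 + 0.5×(255−185) = 185 + 35 = 220 → 220
  B: 71 + 0.5×(255−71) = 71 + 92 = 163 → 163
rgb(169, 220, 163) = #A9DCA3.

#A9DCA3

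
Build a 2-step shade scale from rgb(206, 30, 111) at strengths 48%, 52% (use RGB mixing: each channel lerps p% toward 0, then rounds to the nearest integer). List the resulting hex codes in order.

#6B103A, #630E35

48%: (206 − 98.88 = 107.12→107, 30 − 14.4 = 15.6→16, 111 − 53.28 = 57.72→58) → #6B103A
52%: (206 − 107.12 = 98.88→99, 30 − 15.6 = 14.4→14, 111 − 57.72 = 53.28→53) → #630E35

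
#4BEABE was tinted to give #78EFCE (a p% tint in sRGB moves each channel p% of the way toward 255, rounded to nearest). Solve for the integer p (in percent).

25%

#4BEABE is rgb(75, 234, 190); #78EFCE is rgb(120, 239, 206).
On the R channel (widest range): 120 ≈ 75 + (p/100)(255 − 75), so p ≈ 100×(120 − 75)/(255 − 75) = 4500/180 = 25.00.
p = 25 reproduces all three channels after rounding.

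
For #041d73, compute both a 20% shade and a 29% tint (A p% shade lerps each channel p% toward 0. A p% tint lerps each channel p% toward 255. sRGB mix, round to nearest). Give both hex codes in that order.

#041d73 is rgb(4, 29, 115).
20% shade:
  R: 4 + 0.2×(0−4) = 4 − 0.8 = 3.2 → 3
  G: 29 − 5.8 = 23.2 → 23
  B: 115 − 23 = 92 → 92
  → #03175c
29% tint:
  R: 4 + 0.29×(255−4) = 4 + 72.79 = 76.79 → 77
  G: 29 + 0.29×(255−29) = 29 + 65.54 = 94.54 → 95
  B: 115 + 0.29×(255−115) = 115 + 40.6 = 155.6 → 156
  → #4d5f9c

#03175c, #4d5f9c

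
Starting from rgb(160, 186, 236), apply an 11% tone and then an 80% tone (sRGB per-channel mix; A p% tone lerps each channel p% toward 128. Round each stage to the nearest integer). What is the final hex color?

Per channel, c → c + 0.11(128 − c):
  R: 160 + 0.11×(128−160) = 160 − 3.52 = 156.48 → 156
  G: 186 − 6.38 = 179.62 → 180
  B: 236 − 11.88 = 224.12 → 224
After the tone: rgb(156, 180, 224) = #9cb4e0.
Lerp each channel 80% toward 128:
  R: 156 + 0.8×(128−156) = 156 − 22.4 = 133.6 → 134
  G: 180 + 0.8×(128−180) = 180 − 41.6 = 138.4 → 138
  B: 224 − 76.8 = 147.2 → 147
rgb(134, 138, 147) = #868a93.

#868a93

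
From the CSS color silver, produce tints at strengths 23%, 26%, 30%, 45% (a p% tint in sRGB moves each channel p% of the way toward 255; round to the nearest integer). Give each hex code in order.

#cecece, #d0d0d0, #d3d3d3, #dcdcdc

CSS silver is rgb(192, 192, 192).
23%: (192 + 14.49 = 206.49→206, 192 + 14.49 = 206.49→206, 192 + 14.49 = 206.49→206) → #cecece
26%: (192 + 16.38 = 208.38→208, 192 + 16.38 = 208.38→208, 192 + 16.38 = 208.38→208) → #d0d0d0
30%: (192 + 18.9 = 210.9→211, 192 + 18.9 = 210.9→211, 192 + 18.9 = 210.9→211) → #d3d3d3
45%: (192 + 28.35 = 220.35→220, 192 + 28.35 = 220.35→220, 192 + 28.35 = 220.35→220) → #dcdcdc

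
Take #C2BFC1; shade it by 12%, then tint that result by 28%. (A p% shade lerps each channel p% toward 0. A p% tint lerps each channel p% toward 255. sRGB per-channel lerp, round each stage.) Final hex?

#C2BFC1 is rgb(194, 191, 193).
A 12% shade moves each channel 12% toward 0:
  R: 194 + 0.12×(0−194) = 194 − 23.28 = 170.72 → 171
  G: 191 − 22.92 = 168.08 → 168
  B: 193 − 23.16 = 169.84 → 170
After the shade: rgb(171, 168, 170) = #ABA8AA.
A 28% tint moves each channel 28% toward 255:
  R: 171 + 0.28×(255−171) = 171 + 23.52 = 194.52 → 195
  G: 168 + 24.36 = 192.36 → 192
  B: 170 + 0.28×(255−170) = 170 + 23.8 = 193.8 → 194
rgb(195, 192, 194) = #C3C0C2.

#C3C0C2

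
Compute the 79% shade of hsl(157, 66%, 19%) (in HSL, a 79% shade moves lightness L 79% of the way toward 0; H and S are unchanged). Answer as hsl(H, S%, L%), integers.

hsl(157, 66%, 4%)

L moves 79% from 19 toward 0: 19 − 15.01 = 3.99 → 4.
H and S are unchanged.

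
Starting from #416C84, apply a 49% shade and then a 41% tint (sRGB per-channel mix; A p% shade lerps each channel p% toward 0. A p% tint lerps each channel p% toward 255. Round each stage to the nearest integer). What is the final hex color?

#7C8990

#416C84 is rgb(65, 108, 132).
Lerp each channel 49% toward 0:
  R: 65 + 0.49×(0−65) = 65 − 31.85 = 33.15 → 33
  G: 108 + 0.49×(0−108) = 108 − 52.92 = 55.08 → 55
  B: 132 + 0.49×(0−132) = 132 − 64.68 = 67.32 → 67
After the shade: rgb(33, 55, 67) = #213743.
Lerp each channel 41% toward 255:
  R: 33 + 0.41×(255−33) = 33 + 91.02 = 124.02 → 124
  G: 55 + 82 = 137 → 137
  B: 67 + 77.08 = 144.08 → 144
rgb(124, 137, 144) = #7C8990.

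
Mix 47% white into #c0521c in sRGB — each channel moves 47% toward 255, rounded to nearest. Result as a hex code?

#dea387

#c0521c is rgb(192, 82, 28).
A 47% tint moves each channel 47% toward 255:
  R: 192 + 0.47×(255−192) = 192 + 29.61 = 221.61 → 222
  G: 82 + 0.47×(255−82) = 82 + 81.31 = 163.31 → 163
  B: 28 + 0.47×(255−28) = 28 + 106.69 = 134.69 → 135
rgb(222, 163, 135) = #dea387.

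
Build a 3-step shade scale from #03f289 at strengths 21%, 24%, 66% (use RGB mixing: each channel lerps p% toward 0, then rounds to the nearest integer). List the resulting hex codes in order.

#02bf6c, #02b868, #01522f

#03f289 is rgb(3, 242, 137).
21%: (3 − 0.63 = 2.37→2, 242 − 50.82 = 191.18→191, 137 − 28.77 = 108.23→108) → #02bf6c
24%: (3 − 0.72 = 2.28→2, 242 − 58.08 = 183.92→184, 137 − 32.88 = 104.12→104) → #02b868
66%: (3 − 1.98 = 1.02→1, 242 − 159.72 = 82.28→82, 137 − 90.42 = 46.58→47) → #01522f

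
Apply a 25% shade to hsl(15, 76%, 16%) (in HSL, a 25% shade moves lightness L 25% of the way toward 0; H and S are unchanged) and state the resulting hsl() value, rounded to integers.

L moves 25% from 16 toward 0: 16 − 4 = 12 → 12.
H and S are unchanged.

hsl(15, 76%, 12%)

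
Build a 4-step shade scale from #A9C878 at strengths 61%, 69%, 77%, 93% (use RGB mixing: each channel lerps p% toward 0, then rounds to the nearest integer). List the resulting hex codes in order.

#424E2F, #343E25, #272E1C, #0C0E08

#A9C878 is rgb(169, 200, 120).
61%: (169 − 103.09 = 65.91→66, 200 − 122 = 78→78, 120 − 73.2 = 46.8→47) → #424E2F
69%: (169 − 116.61 = 52.39→52, 200 − 138 = 62→62, 120 − 82.8 = 37.2→37) → #343E25
77%: (169 − 130.13 = 38.87→39, 200 − 154 = 46→46, 120 − 92.4 = 27.6→28) → #272E1C
93%: (169 − 157.17 = 11.83→12, 200 − 186 = 14→14, 120 − 111.6 = 8.4→8) → #0C0E08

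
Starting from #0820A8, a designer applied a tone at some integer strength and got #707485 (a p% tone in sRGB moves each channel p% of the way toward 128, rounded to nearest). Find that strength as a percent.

87%

#0820A8 is rgb(8, 32, 168); #707485 is rgb(112, 116, 133).
On the R channel (widest range): 112 ≈ 8 + (p/100)(128 − 8), so p ≈ 100×(112 − 8)/(128 − 8) = 10400/120 = 86.67.
p = 87 reproduces all three channels after rounding.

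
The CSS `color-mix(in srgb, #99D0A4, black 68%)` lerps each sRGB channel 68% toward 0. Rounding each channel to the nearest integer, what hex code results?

#314334

#99D0A4 is rgb(153, 208, 164).
A 68% shade moves each channel 68% toward 0:
  R: 153 + 0.68×(0−153) = 153 − 104.04 = 48.96 → 49
  G: 208 − 141.44 = 66.56 → 67
  B: 164 − 111.52 = 52.48 → 52
rgb(49, 67, 52) = #314334.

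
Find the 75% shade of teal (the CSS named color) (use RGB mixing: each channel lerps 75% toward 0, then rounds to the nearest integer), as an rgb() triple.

rgb(0, 32, 32)

CSS teal is rgb(0, 128, 128).
Per channel, c → c + 0.75(0 − c):
  R: 0 + 0 = 0 → 0
  G: 128 − 96 = 32 → 32
  B: 128 − 96 = 32 → 32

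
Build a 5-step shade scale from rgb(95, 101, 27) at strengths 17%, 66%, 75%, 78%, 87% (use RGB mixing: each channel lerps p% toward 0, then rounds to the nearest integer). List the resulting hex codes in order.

#4F5416, #202209, #181907, #151606, #0C0D04

17%: (95 − 16.15 = 78.85→79, 101 − 17.17 = 83.83→84, 27 − 4.59 = 22.41→22) → #4F5416
66%: (95 − 62.7 = 32.3→32, 101 − 66.66 = 34.34→34, 27 − 17.82 = 9.18→9) → #202209
75%: (95 − 71.25 = 23.75→24, 101 − 75.75 = 25.25→25, 27 − 20.25 = 6.75→7) → #181907
78%: (95 − 74.1 = 20.9→21, 101 − 78.78 = 22.22→22, 27 − 21.06 = 5.94→6) → #151606
87%: (95 − 82.65 = 12.35→12, 101 − 87.87 = 13.13→13, 27 − 23.49 = 3.51→4) → #0C0D04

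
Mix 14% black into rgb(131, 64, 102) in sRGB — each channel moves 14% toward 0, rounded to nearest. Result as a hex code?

#713758

Lerp each channel 14% toward 0:
  R: 131 − 18.34 = 112.66 → 113
  G: 64 + 0.14×(0−64) = 64 − 8.96 = 55.04 → 55
  B: 102 − 14.28 = 87.72 → 88
rgb(113, 55, 88) = #713758.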